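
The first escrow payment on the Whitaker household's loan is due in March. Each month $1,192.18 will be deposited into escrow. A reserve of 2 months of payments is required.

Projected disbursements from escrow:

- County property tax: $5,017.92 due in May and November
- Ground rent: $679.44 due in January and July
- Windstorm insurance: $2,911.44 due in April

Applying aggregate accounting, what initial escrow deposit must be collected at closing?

$6,737.18

Cushion = 2 × $1,192.18 = $2,384.36
Trial balance (start $0, +$1,192.18 each month, − disbursements):
  Mar: +$1,192.18 → $1,192.18
  Apr: +$1,192.18 − $2,911.44 → -$527.08
  May: +$1,192.18 − $5,017.92 → -$4,352.82
  Jun: +$1,192.18 → -$3,160.64
  Jul: +$1,192.18 − $679.44 → -$2,647.90
  Aug: +$1,192.18 → -$1,455.72
  Sep: +$1,192.18 → -$263.54
  Oct: +$1,192.18 → $928.64
  Nov: +$1,192.18 − $5,017.92 → -$2,897.10
  Dec: +$1,192.18 → -$1,704.92
  Jan: +$1,192.18 − $679.44 → -$1,192.18
  Feb: +$1,192.18 → $0.00
Lowest trial balance = -$4,352.82 (May)
Initial deposit = cushion − low point = $2,384.36 − (-$4,352.82) = $6,737.18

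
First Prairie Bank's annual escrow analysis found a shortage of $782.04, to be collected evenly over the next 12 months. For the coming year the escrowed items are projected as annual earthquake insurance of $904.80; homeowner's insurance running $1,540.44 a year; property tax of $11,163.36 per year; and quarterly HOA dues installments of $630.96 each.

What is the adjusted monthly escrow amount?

Earthquake insurance — $904.80/yr
Homeowner's insurance — $1,540.44/yr
Property tax — $11,163.36/yr
HOA dues — $630.96 × 4 = $2,523.84/yr
Total per year = $904.80 + $1,540.44 + $11,163.36 + $2,523.84 = $16,132.44
Monthly = $16,132.44 ÷ 12 = $1,344.37
Monthly shortage recovery: $782.04 ÷ 12 = $65.17
Adjusted monthly = $1,344.37 + $65.17 = $1,409.54

$1,409.54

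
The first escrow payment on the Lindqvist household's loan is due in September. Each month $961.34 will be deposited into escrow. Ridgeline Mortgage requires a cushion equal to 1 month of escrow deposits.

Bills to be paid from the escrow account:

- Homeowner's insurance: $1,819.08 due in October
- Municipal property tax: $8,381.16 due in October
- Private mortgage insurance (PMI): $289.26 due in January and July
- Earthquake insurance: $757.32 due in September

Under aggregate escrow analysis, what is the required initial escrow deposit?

$9,996.22

Cushion = 1 × $961.34 = $961.34
Trial balance (start $0, +$961.34 each month, − disbursements):
  Sep: +$961.34 − $757.32 → $204.02
  Oct: +$961.34 − $10,200.24 → -$9,034.88
  Nov: +$961.34 → -$8,073.54
  Dec: +$961.34 → -$7,112.20
  Jan: +$961.34 − $289.26 → -$6,440.12
  Feb: +$961.34 → -$5,478.78
  Mar: +$961.34 → -$4,517.44
  Apr: +$961.34 → -$3,556.10
  May: +$961.34 → -$2,594.76
  Jun: +$961.34 → -$1,633.42
  Jul: +$961.34 − $289.26 → -$961.34
  Aug: +$961.34 → $0.00
Lowest trial balance = -$9,034.88 (Oct)
Initial deposit = cushion − low point = $961.34 − (-$9,034.88) = $9,996.22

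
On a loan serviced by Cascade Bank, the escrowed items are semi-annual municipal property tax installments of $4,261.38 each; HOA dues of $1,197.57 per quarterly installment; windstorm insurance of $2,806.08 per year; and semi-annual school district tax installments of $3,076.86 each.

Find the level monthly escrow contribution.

$1,856.07

Municipal property tax — $4,261.38 × 2 = $8,522.76/yr
HOA dues — $1,197.57 × 4 = $4,790.28/yr
Windstorm insurance — $2,806.08/yr
School district tax — $3,076.86 × 2 = $6,153.72/yr
Total annual escrow = $8,522.76 + $4,790.28 + $2,806.08 + $6,153.72 = $22,272.84
Base monthly escrow = $22,272.84 / 12 = $1,856.07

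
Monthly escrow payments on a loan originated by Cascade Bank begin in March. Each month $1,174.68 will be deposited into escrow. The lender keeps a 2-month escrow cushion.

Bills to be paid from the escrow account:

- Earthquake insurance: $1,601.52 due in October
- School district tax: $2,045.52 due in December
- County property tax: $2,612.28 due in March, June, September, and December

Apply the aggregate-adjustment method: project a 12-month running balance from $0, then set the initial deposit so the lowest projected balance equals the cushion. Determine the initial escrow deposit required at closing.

Cushion = 2 × $1,174.68 = $2,349.36
Trial balance (start $0, +$1,174.68 each month, − disbursements):
  Mar: +$1,174.68 − $2,612.28 → -$1,437.60
  Apr: +$1,174.68 → -$262.92
  May: +$1,174.68 → $911.76
  Jun: +$1,174.68 − $2,612.28 → -$525.84
  Jul: +$1,174.68 → $648.84
  Aug: +$1,174.68 → $1,823.52
  Sep: +$1,174.68 − $2,612.28 → $385.92
  Oct: +$1,174.68 − $1,601.52 → -$40.92
  Nov: +$1,174.68 → $1,133.76
  Dec: +$1,174.68 − $4,657.80 → -$2,349.36
  Jan: +$1,174.68 → -$1,174.68
  Feb: +$1,174.68 → $0.00
Lowest trial balance = -$2,349.36 (Dec)
Initial deposit = cushion − low point = $2,349.36 − (-$2,349.36) = $4,698.72

$4,698.72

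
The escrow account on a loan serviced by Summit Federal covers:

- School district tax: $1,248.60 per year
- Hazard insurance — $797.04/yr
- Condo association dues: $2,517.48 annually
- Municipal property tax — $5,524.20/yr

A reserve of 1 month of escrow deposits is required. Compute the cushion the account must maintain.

School district tax: $1,248.60/yr
Hazard insurance: $797.04/yr
Condo association dues: $2,517.48/yr
Municipal property tax: $5,524.20/yr
Yearly total = $10,087.32
Monthly = $10,087.32 / 12 = $840.61
Cushion = 1 × $840.61 = $840.61

$840.61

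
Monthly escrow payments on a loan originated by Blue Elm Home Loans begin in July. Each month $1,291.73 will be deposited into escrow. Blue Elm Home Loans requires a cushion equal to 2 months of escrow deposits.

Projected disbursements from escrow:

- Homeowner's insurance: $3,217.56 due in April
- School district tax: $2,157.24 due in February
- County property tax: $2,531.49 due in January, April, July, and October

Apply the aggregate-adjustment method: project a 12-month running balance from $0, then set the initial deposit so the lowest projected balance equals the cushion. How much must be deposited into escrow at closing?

$5,166.92

Cushion = 2 × $1,291.73 = $2,583.46
Trial balance (start $0, +$1,291.73 each month, − disbursements):
  Jul: +$1,291.73 − $2,531.49 → -$1,239.76
  Aug: +$1,291.73 → $51.97
  Sep: +$1,291.73 → $1,343.70
  Oct: +$1,291.73 − $2,531.49 → $103.94
  Nov: +$1,291.73 → $1,395.67
  Dec: +$1,291.73 → $2,687.40
  Jan: +$1,291.73 − $2,531.49 → $1,447.64
  Feb: +$1,291.73 − $2,157.24 → $582.13
  Mar: +$1,291.73 → $1,873.86
  Apr: +$1,291.73 − $5,749.05 → -$2,583.46
  May: +$1,291.73 → -$1,291.73
  Jun: +$1,291.73 → $0.00
Lowest trial balance = -$2,583.46 (Apr)
Initial deposit = cushion − low point = $2,583.46 − (-$2,583.46) = $5,166.92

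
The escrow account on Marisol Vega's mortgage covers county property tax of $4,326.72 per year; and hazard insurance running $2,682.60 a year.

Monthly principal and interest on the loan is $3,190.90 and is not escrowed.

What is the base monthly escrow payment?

County property tax — $4,326.72/yr
Hazard insurance — $2,682.60/yr
Annual escrow total = $7,009.32
Monthly = $7,009.32 / 12 = $584.11

$584.11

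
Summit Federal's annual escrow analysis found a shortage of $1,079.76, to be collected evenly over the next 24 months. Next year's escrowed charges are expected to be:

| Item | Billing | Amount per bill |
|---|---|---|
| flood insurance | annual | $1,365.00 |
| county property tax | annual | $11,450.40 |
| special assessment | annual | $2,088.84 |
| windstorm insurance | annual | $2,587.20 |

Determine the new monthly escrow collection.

Flood insurance: $1,365.00/yr
County property tax: $11,450.40/yr
Special assessment: $2,088.84/yr
Windstorm insurance: $2,587.20/yr
Annual escrow total = $1,365.00 + $11,450.40 + $2,088.84 + $2,587.20 = $17,491.44
Monthly = $17,491.44 ÷ 12 = $1,457.62
Shortage per month = $1,079.76 / 24 = $44.99
Adjusted monthly = $1,457.62 + $44.99 = $1,502.61

$1,502.61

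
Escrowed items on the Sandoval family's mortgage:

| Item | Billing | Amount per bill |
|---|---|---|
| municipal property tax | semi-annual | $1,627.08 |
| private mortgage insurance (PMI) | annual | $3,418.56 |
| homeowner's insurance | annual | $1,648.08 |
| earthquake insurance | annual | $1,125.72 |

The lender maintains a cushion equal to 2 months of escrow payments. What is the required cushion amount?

Municipal property tax = $1,627.08 × 2 = $3,254.16
Private mortgage insurance (PMI) = $3,418.56
Homeowner's insurance = $1,648.08
Earthquake insurance = $1,125.72
Combined annual = $9,446.52
Per month = $9,446.52 / 12 = $787.21
Cushion = 2 × $787.21 = $1,574.42

$1,574.42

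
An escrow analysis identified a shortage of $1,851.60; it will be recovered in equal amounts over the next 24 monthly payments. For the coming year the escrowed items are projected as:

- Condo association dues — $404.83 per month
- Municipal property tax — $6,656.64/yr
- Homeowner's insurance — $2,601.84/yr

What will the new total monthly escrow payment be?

Condo association dues: $404.83 × 12 = $4,857.96/yr
Municipal property tax: $6,656.64/yr
Homeowner's insurance: $2,601.84/yr
Annual escrow total = $4,857.96 + $6,656.64 + $2,601.84 = $14,116.44
Base monthly escrow = $14,116.44 ÷ 12 = $1,176.37
Shortage per month = $1,851.60 / 24 = $77.15
New monthly escrow = $1,176.37 + $77.15 = $1,253.52

$1,253.52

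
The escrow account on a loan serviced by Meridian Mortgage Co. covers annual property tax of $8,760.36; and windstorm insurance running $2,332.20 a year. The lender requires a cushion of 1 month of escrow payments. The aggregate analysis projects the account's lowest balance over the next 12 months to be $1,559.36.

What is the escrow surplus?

$634.98

Property tax: $8,760.36 per year
Windstorm insurance: $2,332.20 per year
Yearly total = $11,092.56
Monthly = $11,092.56 ÷ 12 = $924.38
Required cushion = 1 × $924.38 = $924.38
Surplus = $1,559.36 − $924.38 = $634.98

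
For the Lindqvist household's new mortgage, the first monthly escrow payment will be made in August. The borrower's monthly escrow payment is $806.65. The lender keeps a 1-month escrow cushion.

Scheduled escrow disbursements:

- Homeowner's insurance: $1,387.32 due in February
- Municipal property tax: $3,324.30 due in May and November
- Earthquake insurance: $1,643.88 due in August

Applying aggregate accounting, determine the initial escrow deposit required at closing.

$2,548.23

Cushion = 1 × $806.65 = $806.65
Trial balance (start $0, +$806.65 each month, − disbursements):
  Aug: +$806.65 − $1,643.88 → -$837.23
  Sep: +$806.65 → -$30.58
  Oct: +$806.65 → $776.07
  Nov: +$806.65 − $3,324.30 → -$1,741.58
  Dec: +$806.65 → -$934.93
  Jan: +$806.65 → -$128.28
  Feb: +$806.65 − $1,387.32 → -$708.95
  Mar: +$806.65 → $97.70
  Apr: +$806.65 → $904.35
  May: +$806.65 − $3,324.30 → -$1,613.30
  Jun: +$806.65 → -$806.65
  Jul: +$806.65 → $0.00
Lowest trial balance = -$1,741.58 (Nov)
Initial deposit = cushion − low point = $806.65 − (-$1,741.58) = $2,548.23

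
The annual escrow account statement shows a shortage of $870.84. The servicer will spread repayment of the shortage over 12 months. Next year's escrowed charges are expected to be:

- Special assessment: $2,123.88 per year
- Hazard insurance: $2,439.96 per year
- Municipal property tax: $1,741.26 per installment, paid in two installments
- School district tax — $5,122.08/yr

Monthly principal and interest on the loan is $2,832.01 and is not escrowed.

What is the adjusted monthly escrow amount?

Special assessment = $2,123.88/yr
Hazard insurance = $2,439.96/yr
Municipal property tax = $1,741.26 × 2 = $3,482.52/yr
School district tax = $5,122.08/yr
Combined annual = $2,123.88 + $2,439.96 + $3,482.52 + $5,122.08 = $13,168.44
Per month = $13,168.44 ÷ 12 = $1,097.37
Monthly shortage recovery: $870.84 ÷ 12 = $72.57
New monthly escrow = $1,097.37 + $72.57 = $1,169.94

$1,169.94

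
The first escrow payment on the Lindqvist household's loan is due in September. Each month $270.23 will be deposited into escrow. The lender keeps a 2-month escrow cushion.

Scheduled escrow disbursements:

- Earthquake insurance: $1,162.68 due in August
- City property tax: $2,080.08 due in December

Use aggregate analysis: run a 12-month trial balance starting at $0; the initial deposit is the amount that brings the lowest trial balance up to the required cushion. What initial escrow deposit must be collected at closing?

$1,539.62

Cushion = 2 × $270.23 = $540.46
Trial balance (start $0, +$270.23 each month, − disbursements):
  Sep: +$270.23 → $270.23
  Oct: +$270.23 → $540.46
  Nov: +$270.23 → $810.69
  Dec: +$270.23 − $2,080.08 → -$999.16
  Jan: +$270.23 → -$728.93
  Feb: +$270.23 → -$458.70
  Mar: +$270.23 → -$188.47
  Apr: +$270.23 → $81.76
  May: +$270.23 → $351.99
  Jun: +$270.23 → $622.22
  Jul: +$270.23 → $892.45
  Aug: +$270.23 − $1,162.68 → $0.00
Lowest trial balance = -$999.16 (Dec)
Initial deposit = cushion − low point = $540.46 − (-$999.16) = $1,539.62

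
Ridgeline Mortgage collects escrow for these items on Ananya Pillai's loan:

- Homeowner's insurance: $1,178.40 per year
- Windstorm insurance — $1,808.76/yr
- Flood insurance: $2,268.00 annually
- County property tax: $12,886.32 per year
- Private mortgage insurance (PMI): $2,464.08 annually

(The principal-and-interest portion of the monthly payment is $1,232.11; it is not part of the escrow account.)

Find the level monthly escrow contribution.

$1,717.13

Homeowner's insurance — $1,178.40/yr
Windstorm insurance — $1,808.76/yr
Flood insurance — $2,268.00/yr
County property tax — $12,886.32/yr
Private mortgage insurance (PMI) — $2,464.08/yr
Combined annual = $1,178.40 + $1,808.76 + $2,268.00 + $12,886.32 + $2,464.08 = $20,605.56
Monthly = $20,605.56 / 12 = $1,717.13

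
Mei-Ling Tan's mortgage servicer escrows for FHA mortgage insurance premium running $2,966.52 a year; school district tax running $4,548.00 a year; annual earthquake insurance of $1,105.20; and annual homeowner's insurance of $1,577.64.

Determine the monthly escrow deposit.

$849.78

FHA mortgage insurance premium = $2,966.52 per year
School district tax = $4,548.00 per year
Earthquake insurance = $1,105.20 per year
Homeowner's insurance = $1,577.64 per year
Annual escrow total = $2,966.52 + $4,548.00 + $1,105.20 + $1,577.64 = $10,197.36
Monthly = $10,197.36 / 12 = $849.78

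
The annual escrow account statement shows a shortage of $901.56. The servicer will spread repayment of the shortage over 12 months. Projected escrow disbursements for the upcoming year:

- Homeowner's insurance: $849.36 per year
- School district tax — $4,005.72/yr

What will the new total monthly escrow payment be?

$479.72

Homeowner's insurance = $849.36 annually
School district tax = $4,005.72 annually
Combined annual = $849.36 + $4,005.72 = $4,855.08
Base monthly escrow = $4,855.08 ÷ 12 = $404.59
Shortage spread = $901.56 ÷ 12 = $75.13/mo
New monthly escrow = $404.59 + $75.13 = $479.72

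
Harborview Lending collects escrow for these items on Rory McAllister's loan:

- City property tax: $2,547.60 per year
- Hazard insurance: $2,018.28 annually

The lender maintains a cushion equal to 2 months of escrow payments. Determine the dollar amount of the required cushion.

City property tax — $2,547.60/yr
Hazard insurance — $2,018.28/yr
Combined annual = $2,547.60 + $2,018.28 = $4,565.88
Monthly escrow = $4,565.88 / 12 = $380.49
Cushion = 2 × $380.49 = $760.98

$760.98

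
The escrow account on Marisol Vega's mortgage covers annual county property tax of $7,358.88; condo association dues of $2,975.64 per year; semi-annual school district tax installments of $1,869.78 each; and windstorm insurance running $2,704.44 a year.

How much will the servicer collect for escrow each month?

$1,398.21

County property tax — $7,358.88
Condo association dues — $2,975.64
School district tax — $1,869.78 × 2 = $3,739.56
Windstorm insurance — $2,704.44
Annual escrow total = $7,358.88 + $2,975.64 + $3,739.56 + $2,704.44 = $16,778.52
Per month = $16,778.52 ÷ 12 = $1,398.21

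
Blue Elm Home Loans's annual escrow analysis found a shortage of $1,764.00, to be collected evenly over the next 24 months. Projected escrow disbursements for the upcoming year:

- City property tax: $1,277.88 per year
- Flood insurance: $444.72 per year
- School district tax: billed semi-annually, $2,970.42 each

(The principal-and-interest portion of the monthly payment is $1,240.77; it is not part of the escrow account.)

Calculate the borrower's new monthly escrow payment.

$712.12

City property tax = $1,277.88 annually
Flood insurance = $444.72 annually
School district tax = $2,970.42 × 2 = $5,940.84 annually
Annual escrow total = $7,663.44
Per month = $7,663.44 ÷ 12 = $638.62
Shortage spread = $1,764.00 ÷ 24 = $73.50/mo
New monthly escrow = $638.62 + $73.50 = $712.12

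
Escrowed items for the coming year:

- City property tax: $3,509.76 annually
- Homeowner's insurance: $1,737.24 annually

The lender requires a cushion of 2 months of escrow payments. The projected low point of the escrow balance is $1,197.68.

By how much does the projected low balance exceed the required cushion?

$323.18

City property tax — $3,509.76
Homeowner's insurance — $1,737.24
Combined annual = $3,509.76 + $1,737.24 = $5,247.00
Monthly escrow = $5,247.00 / 12 = $437.25
Required cushion = 2 × $437.25 = $874.50
Surplus = $1,197.68 − $874.50 = $323.18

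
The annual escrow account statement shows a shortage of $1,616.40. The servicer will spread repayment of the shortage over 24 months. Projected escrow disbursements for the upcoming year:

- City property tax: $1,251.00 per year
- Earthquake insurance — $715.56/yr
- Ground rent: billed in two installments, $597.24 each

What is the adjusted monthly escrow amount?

City property tax: $1,251.00 annually
Earthquake insurance: $715.56 annually
Ground rent: $597.24 × 2 = $1,194.48 annually
Total annual escrow = $3,161.04
Monthly escrow = $3,161.04 / 12 = $263.42
Shortage per month = $1,616.40 / 24 = $67.35
New monthly escrow = $263.42 + $67.35 = $330.77

$330.77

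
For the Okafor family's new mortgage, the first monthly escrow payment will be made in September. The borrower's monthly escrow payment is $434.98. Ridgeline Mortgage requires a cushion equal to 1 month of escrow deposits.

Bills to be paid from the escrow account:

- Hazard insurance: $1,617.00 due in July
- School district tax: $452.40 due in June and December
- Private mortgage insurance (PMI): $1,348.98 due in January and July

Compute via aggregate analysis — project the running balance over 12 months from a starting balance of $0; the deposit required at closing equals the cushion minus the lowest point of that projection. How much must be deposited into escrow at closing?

Cushion = 1 × $434.98 = $434.98
Trial balance (start $0, +$434.98 each month, − disbursements):
  Sep: +$434.98 → $434.98
  Oct: +$434.98 → $869.96
  Nov: +$434.98 → $1,304.94
  Dec: +$434.98 − $452.40 → $1,287.52
  Jan: +$434.98 − $1,348.98 → $373.52
  Feb: +$434.98 → $808.50
  Mar: +$434.98 → $1,243.48
  Apr: +$434.98 → $1,678.46
  May: +$434.98 → $2,113.44
  Jun: +$434.98 − $452.40 → $2,096.02
  Jul: +$434.98 − $2,965.98 → -$434.98
  Aug: +$434.98 → $0.00
Lowest trial balance = -$434.98 (Jul)
Initial deposit = cushion − low point = $434.98 − (-$434.98) = $869.96

$869.96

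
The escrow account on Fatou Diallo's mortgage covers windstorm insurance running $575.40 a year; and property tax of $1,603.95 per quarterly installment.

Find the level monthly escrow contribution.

$582.60

Windstorm insurance = $575.40 per year
Property tax = $1,603.95 × 4 = $6,415.80 per year
Annual escrow total = $6,991.20
Monthly escrow = $6,991.20 / 12 = $582.60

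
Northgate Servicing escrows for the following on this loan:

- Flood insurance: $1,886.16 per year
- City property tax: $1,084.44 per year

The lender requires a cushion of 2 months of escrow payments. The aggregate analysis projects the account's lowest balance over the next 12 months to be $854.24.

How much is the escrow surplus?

Flood insurance — $1,886.16
City property tax — $1,084.44
Total per year = $1,886.16 + $1,084.44 = $2,970.60
Monthly escrow = $2,970.60 / 12 = $247.55
Required cushion = 2 × $247.55 = $495.10
Surplus = $854.24 − $495.10 = $359.14

$359.14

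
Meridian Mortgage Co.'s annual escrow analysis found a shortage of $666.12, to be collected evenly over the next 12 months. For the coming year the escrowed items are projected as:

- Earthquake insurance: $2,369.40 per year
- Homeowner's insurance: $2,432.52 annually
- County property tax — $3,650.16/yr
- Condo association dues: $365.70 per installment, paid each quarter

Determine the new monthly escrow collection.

$881.75

Earthquake insurance = $2,369.40/yr
Homeowner's insurance = $2,432.52/yr
County property tax = $3,650.16/yr
Condo association dues = $365.70 × 4 = $1,462.80/yr
Annual escrow total = $9,914.88
Per month = $9,914.88 / 12 = $826.24
Monthly shortage recovery: $666.12 / 12 = $55.51
New monthly escrow = $826.24 + $55.51 = $881.75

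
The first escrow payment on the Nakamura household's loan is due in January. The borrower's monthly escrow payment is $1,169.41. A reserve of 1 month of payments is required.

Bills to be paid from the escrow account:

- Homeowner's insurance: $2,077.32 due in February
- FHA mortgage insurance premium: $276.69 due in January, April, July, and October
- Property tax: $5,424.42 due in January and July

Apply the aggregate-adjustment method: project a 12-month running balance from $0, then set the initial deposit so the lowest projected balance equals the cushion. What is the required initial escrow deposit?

$6,739.77

Cushion = 1 × $1,169.41 = $1,169.41
Trial balance (start $0, +$1,169.41 each month, − disbursements):
  Jan: +$1,169.41 − $5,701.11 → -$4,531.70
  Feb: +$1,169.41 − $2,077.32 → -$5,439.61
  Mar: +$1,169.41 → -$4,270.20
  Apr: +$1,169.41 − $276.69 → -$3,377.48
  May: +$1,169.41 → -$2,208.07
  Jun: +$1,169.41 → -$1,038.66
  Jul: +$1,169.41 − $5,701.11 → -$5,570.36
  Aug: +$1,169.41 → -$4,400.95
  Sep: +$1,169.41 → -$3,231.54
  Oct: +$1,169.41 − $276.69 → -$2,338.82
  Nov: +$1,169.41 → -$1,169.41
  Dec: +$1,169.41 → $0.00
Lowest trial balance = -$5,570.36 (Jul)
Initial deposit = cushion − low point = $1,169.41 − (-$5,570.36) = $6,739.77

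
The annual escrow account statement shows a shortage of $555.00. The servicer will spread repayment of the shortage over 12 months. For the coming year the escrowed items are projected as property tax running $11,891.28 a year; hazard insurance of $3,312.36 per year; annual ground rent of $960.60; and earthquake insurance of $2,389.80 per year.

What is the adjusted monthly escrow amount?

$1,592.42

Property tax: $11,891.28
Hazard insurance: $3,312.36
Ground rent: $960.60
Earthquake insurance: $2,389.80
Combined annual = $11,891.28 + $3,312.36 + $960.60 + $2,389.80 = $18,554.04
Base monthly escrow = $18,554.04 ÷ 12 = $1,546.17
Shortage per month = $555.00 ÷ 12 = $46.25
Adjusted monthly = $1,546.17 + $46.25 = $1,592.42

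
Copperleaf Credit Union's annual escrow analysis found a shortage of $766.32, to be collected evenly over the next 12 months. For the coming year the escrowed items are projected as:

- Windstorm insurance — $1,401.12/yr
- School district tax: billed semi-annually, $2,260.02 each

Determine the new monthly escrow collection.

Windstorm insurance: $1,401.12 per year
School district tax: $2,260.02 × 2 = $4,520.04 per year
Yearly total = $1,401.12 + $4,520.04 = $5,921.16
Base monthly escrow = $5,921.16 / 12 = $493.43
Monthly shortage recovery: $766.32 ÷ 12 = $63.86
New monthly escrow = $493.43 + $63.86 = $557.29

$557.29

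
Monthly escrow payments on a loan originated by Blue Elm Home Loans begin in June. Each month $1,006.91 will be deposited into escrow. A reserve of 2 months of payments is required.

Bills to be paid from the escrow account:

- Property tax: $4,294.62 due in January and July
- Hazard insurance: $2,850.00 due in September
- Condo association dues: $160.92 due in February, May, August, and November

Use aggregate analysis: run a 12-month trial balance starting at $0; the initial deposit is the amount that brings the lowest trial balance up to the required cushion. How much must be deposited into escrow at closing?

$5,719.62

Cushion = 2 × $1,006.91 = $2,013.82
Trial balance (start $0, +$1,006.91 each month, − disbursements):
  Jun: +$1,006.91 → $1,006.91
  Jul: +$1,006.91 − $4,294.62 → -$2,280.80
  Aug: +$1,006.91 − $160.92 → -$1,434.81
  Sep: +$1,006.91 − $2,850.00 → -$3,277.90
  Oct: +$1,006.91 → -$2,270.99
  Nov: +$1,006.91 − $160.92 → -$1,425.00
  Dec: +$1,006.91 → -$418.09
  Jan: +$1,006.91 − $4,294.62 → -$3,705.80
  Feb: +$1,006.91 − $160.92 → -$2,859.81
  Mar: +$1,006.91 → -$1,852.90
  Apr: +$1,006.91 → -$845.99
  May: +$1,006.91 − $160.92 → $0.00
Lowest trial balance = -$3,705.80 (Jan)
Initial deposit = cushion − low point = $2,013.82 − (-$3,705.80) = $5,719.62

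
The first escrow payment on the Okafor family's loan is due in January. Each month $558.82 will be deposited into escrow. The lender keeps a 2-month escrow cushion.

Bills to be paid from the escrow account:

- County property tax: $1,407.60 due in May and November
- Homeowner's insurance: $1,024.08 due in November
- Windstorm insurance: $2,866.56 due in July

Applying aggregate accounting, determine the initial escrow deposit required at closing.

Cushion = 2 × $558.82 = $1,117.64
Trial balance (start $0, +$558.82 each month, − disbursements):
  Jan: +$558.82 → $558.82
  Feb: +$558.82 → $1,117.64
  Mar: +$558.82 → $1,676.46
  Apr: +$558.82 → $2,235.28
  May: +$558.82 − $1,407.60 → $1,386.50
  Jun: +$558.82 → $1,945.32
  Jul: +$558.82 − $2,866.56 → -$362.42
  Aug: +$558.82 → $196.40
  Sep: +$558.82 → $755.22
  Oct: +$558.82 → $1,314.04
  Nov: +$558.82 − $2,431.68 → -$558.82
  Dec: +$558.82 → $0.00
Lowest trial balance = -$558.82 (Nov)
Initial deposit = cushion − low point = $1,117.64 − (-$558.82) = $1,676.46

$1,676.46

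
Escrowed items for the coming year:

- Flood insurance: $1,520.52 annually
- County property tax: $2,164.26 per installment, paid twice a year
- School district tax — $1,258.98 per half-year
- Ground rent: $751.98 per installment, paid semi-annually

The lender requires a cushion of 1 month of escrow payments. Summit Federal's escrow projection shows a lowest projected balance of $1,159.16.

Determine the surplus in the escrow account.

Flood insurance = $1,520.52/yr
County property tax = $2,164.26 × 2 = $4,328.52/yr
School district tax = $1,258.98 × 2 = $2,517.96/yr
Ground rent = $751.98 × 2 = $1,503.96/yr
Combined annual = $9,870.96
Monthly = $9,870.96 / 12 = $822.58
Required cushion = 1 × $822.58 = $822.58
Surplus = $1,159.16 − $822.58 = $336.58

$336.58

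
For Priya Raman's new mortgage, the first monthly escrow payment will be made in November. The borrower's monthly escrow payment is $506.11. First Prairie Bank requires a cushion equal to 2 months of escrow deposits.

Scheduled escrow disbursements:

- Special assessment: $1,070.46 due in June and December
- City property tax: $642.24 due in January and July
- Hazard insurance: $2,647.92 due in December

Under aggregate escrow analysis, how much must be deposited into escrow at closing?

$3,854.51

Cushion = 2 × $506.11 = $1,012.22
Trial balance (start $0, +$506.11 each month, − disbursements):
  Nov: +$506.11 → $506.11
  Dec: +$506.11 − $3,718.38 → -$2,706.16
  Jan: +$506.11 − $642.24 → -$2,842.29
  Feb: +$506.11 → -$2,336.18
  Mar: +$506.11 → -$1,830.07
  Apr: +$506.11 → -$1,323.96
  May: +$506.11 → -$817.85
  Jun: +$506.11 − $1,070.46 → -$1,382.20
  Jul: +$506.11 − $642.24 → -$1,518.33
  Aug: +$506.11 → -$1,012.22
  Sep: +$506.11 → -$506.11
  Oct: +$506.11 → $0.00
Lowest trial balance = -$2,842.29 (Jan)
Initial deposit = cushion − low point = $1,012.22 − (-$2,842.29) = $3,854.51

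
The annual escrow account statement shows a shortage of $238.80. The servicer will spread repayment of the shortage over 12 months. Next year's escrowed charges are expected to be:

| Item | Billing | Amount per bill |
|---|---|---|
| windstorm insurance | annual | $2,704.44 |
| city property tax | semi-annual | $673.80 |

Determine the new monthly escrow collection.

Windstorm insurance — $2,704.44
City property tax — $673.80 × 2 = $1,347.60
Combined annual = $2,704.44 + $1,347.60 = $4,052.04
Monthly escrow = $4,052.04 ÷ 12 = $337.67
Monthly shortage recovery: $238.80 ÷ 12 = $19.90
Adjusted monthly = $337.67 + $19.90 = $357.57

$357.57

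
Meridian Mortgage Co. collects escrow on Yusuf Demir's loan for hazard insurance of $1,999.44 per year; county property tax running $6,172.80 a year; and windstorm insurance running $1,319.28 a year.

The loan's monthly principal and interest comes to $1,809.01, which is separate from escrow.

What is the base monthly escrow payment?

Hazard insurance — $1,999.44 per year
County property tax — $6,172.80 per year
Windstorm insurance — $1,319.28 per year
Combined annual = $1,999.44 + $6,172.80 + $1,319.28 = $9,491.52
Base monthly escrow = $9,491.52 / 12 = $790.96

$790.96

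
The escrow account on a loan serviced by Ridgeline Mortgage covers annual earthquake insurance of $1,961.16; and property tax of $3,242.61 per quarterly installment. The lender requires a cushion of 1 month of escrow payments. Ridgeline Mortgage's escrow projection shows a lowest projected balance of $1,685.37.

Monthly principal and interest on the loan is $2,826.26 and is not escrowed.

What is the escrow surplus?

Earthquake insurance — $1,961.16/yr
Property tax — $3,242.61 × 4 = $12,970.44/yr
Combined annual = $1,961.16 + $12,970.44 = $14,931.60
Per month = $14,931.60 ÷ 12 = $1,244.30
Required cushion = 1 × $1,244.30 = $1,244.30
Surplus = $1,685.37 − $1,244.30 = $441.07

$441.07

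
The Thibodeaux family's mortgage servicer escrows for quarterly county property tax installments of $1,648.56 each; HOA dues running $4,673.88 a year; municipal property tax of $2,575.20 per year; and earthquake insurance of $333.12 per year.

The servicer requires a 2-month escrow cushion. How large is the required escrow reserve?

$2,362.74

County property tax = $1,648.56 × 4 = $6,594.24 per year
HOA dues = $4,673.88 per year
Municipal property tax = $2,575.20 per year
Earthquake insurance = $333.12 per year
Total per year = $14,176.44
Per month = $14,176.44 / 12 = $1,181.37
Reserve = 2 × $1,181.37 = $2,362.74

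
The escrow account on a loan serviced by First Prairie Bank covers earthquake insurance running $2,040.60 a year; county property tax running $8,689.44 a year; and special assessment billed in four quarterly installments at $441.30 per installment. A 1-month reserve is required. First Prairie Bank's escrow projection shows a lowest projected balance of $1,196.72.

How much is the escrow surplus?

$155.45

Earthquake insurance = $2,040.60 annually
County property tax = $8,689.44 annually
Special assessment = $441.30 × 4 = $1,765.20 annually
Yearly total = $12,495.24
Base monthly escrow = $12,495.24 ÷ 12 = $1,041.27
Required cushion = 1 × $1,041.27 = $1,041.27
Excess over cushion: $1,196.72 − $1,041.27 = $155.45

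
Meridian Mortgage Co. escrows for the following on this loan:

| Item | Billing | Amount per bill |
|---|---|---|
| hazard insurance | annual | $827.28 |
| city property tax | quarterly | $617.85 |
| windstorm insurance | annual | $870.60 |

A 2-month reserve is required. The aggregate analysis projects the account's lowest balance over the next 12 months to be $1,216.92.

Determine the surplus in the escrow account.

Hazard insurance = $827.28 annually
City property tax = $617.85 × 4 = $2,471.40 annually
Windstorm insurance = $870.60 annually
Annual escrow total = $827.28 + $2,471.40 + $870.60 = $4,169.28
Monthly = $4,169.28 ÷ 12 = $347.44
Required cushion = 2 × $347.44 = $694.88
Excess over cushion: $1,216.92 − $694.88 = $522.04

$522.04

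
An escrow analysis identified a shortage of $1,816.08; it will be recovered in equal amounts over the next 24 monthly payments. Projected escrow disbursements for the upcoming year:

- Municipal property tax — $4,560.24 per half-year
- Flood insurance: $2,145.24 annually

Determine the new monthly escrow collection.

Municipal property tax — $4,560.24 × 2 = $9,120.48/yr
Flood insurance — $2,145.24/yr
Combined annual = $9,120.48 + $2,145.24 = $11,265.72
Monthly = $11,265.72 ÷ 12 = $938.81
Monthly shortage recovery: $1,816.08 ÷ 24 = $75.67
Adjusted monthly = $938.81 + $75.67 = $1,014.48

$1,014.48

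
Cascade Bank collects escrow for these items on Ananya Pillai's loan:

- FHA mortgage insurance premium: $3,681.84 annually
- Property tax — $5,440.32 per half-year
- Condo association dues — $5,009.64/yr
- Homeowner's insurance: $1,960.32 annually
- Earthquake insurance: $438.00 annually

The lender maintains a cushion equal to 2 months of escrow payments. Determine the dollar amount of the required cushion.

FHA mortgage insurance premium: $3,681.84 per year
Property tax: $5,440.32 × 2 = $10,880.64 per year
Condo association dues: $5,009.64 per year
Homeowner's insurance: $1,960.32 per year
Earthquake insurance: $438.00 per year
Total annual escrow = $3,681.84 + $10,880.64 + $5,009.64 + $1,960.32 + $438.00 = $21,970.44
Monthly = $21,970.44 / 12 = $1,830.87
Required cushion = 2 × $1,830.87 = $3,661.74

$3,661.74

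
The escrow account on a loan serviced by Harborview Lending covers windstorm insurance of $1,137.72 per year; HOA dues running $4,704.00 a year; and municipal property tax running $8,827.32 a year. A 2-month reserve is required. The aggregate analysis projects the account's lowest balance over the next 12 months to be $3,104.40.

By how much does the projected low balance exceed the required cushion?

$659.56

Windstorm insurance: $1,137.72 per year
HOA dues: $4,704.00 per year
Municipal property tax: $8,827.32 per year
Yearly total = $14,669.04
Per month = $14,669.04 / 12 = $1,222.42
Cushion = 2 × $1,222.42 = $2,444.84
Surplus = $3,104.40 − $2,444.84 = $659.56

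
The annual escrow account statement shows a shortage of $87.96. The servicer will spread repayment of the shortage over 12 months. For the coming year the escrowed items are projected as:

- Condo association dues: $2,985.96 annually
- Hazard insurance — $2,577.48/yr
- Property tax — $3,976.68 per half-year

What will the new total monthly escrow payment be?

$1,133.73

Condo association dues: $2,985.96 annually
Hazard insurance: $2,577.48 annually
Property tax: $3,976.68 × 2 = $7,953.36 annually
Yearly total = $2,985.96 + $2,577.48 + $7,953.36 = $13,516.80
Monthly = $13,516.80 / 12 = $1,126.40
Shortage per month = $87.96 ÷ 12 = $7.33
New monthly escrow = $1,126.40 + $7.33 = $1,133.73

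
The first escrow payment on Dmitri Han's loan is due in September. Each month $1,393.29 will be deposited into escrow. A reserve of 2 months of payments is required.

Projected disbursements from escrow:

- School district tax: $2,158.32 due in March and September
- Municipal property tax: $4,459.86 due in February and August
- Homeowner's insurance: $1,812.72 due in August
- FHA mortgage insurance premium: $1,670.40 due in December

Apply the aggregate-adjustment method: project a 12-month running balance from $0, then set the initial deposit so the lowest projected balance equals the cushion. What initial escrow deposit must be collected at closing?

$3,551.61

Cushion = 2 × $1,393.29 = $2,786.58
Trial balance (start $0, +$1,393.29 each month, − disbursements):
  Sep: +$1,393.29 − $2,158.32 → -$765.03
  Oct: +$1,393.29 → $628.26
  Nov: +$1,393.29 → $2,021.55
  Dec: +$1,393.29 − $1,670.40 → $1,744.44
  Jan: +$1,393.29 → $3,137.73
  Feb: +$1,393.29 − $4,459.86 → $71.16
  Mar: +$1,393.29 − $2,158.32 → -$693.87
  Apr: +$1,393.29 → $699.42
  May: +$1,393.29 → $2,092.71
  Jun: +$1,393.29 → $3,486.00
  Jul: +$1,393.29 → $4,879.29
  Aug: +$1,393.29 − $6,272.58 → $0.00
Lowest trial balance = -$765.03 (Sep)
Initial deposit = cushion − low point = $2,786.58 − (-$765.03) = $3,551.61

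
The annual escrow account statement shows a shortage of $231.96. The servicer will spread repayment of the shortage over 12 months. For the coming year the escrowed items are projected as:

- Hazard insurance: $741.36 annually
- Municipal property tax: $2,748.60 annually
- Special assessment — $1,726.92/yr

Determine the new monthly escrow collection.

$454.07

Hazard insurance: $741.36/yr
Municipal property tax: $2,748.60/yr
Special assessment: $1,726.92/yr
Combined annual = $741.36 + $2,748.60 + $1,726.92 = $5,216.88
Monthly escrow = $5,216.88 ÷ 12 = $434.74
Shortage spread = $231.96 ÷ 12 = $19.33/mo
Adjusted monthly = $434.74 + $19.33 = $454.07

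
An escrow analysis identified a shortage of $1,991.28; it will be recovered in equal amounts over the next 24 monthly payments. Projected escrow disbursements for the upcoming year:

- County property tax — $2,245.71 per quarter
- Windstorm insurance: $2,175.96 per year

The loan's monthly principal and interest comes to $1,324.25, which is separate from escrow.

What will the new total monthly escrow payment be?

County property tax: $2,245.71 × 4 = $8,982.84 per year
Windstorm insurance: $2,175.96 per year
Annual escrow total = $8,982.84 + $2,175.96 = $11,158.80
Monthly escrow = $11,158.80 / 12 = $929.90
Shortage per month = $1,991.28 ÷ 24 = $82.97
New monthly escrow = $929.90 + $82.97 = $1,012.87

$1,012.87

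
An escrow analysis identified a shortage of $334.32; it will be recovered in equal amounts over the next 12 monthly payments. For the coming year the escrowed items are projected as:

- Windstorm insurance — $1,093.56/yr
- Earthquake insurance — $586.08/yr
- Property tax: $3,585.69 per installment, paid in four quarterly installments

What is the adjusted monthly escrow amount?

$1,363.06

Windstorm insurance: $1,093.56 per year
Earthquake insurance: $586.08 per year
Property tax: $3,585.69 × 4 = $14,342.76 per year
Total annual escrow = $1,093.56 + $586.08 + $14,342.76 = $16,022.40
Monthly escrow = $16,022.40 ÷ 12 = $1,335.20
Shortage spread = $334.32 / 12 = $27.86/mo
New monthly escrow = $1,335.20 + $27.86 = $1,363.06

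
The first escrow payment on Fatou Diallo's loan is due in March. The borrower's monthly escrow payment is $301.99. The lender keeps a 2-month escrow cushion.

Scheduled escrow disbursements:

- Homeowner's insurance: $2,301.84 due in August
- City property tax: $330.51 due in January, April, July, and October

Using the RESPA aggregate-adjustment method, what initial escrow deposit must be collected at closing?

Cushion = 2 × $301.99 = $603.98
Trial balance (start $0, +$301.99 each month, − disbursements):
  Mar: +$301.99 → $301.99
  Apr: +$301.99 − $330.51 → $273.47
  May: +$301.99 → $575.46
  Jun: +$301.99 → $877.45
  Jul: +$301.99 − $330.51 → $848.93
  Aug: +$301.99 − $2,301.84 → -$1,150.92
  Sep: +$301.99 → -$848.93
  Oct: +$301.99 − $330.51 → -$877.45
  Nov: +$301.99 → -$575.46
  Dec: +$301.99 → -$273.47
  Jan: +$301.99 − $330.51 → -$301.99
  Feb: +$301.99 → $0.00
Lowest trial balance = -$1,150.92 (Aug)
Initial deposit = cushion − low point = $603.98 − (-$1,150.92) = $1,754.90

$1,754.90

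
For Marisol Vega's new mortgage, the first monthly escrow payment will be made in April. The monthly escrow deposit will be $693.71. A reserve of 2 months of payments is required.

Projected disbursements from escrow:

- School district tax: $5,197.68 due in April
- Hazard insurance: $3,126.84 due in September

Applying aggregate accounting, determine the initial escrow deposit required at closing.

Cushion = 2 × $693.71 = $1,387.42
Trial balance (start $0, +$693.71 each month, − disbursements):
  Apr: +$693.71 − $5,197.68 → -$4,503.97
  May: +$693.71 → -$3,810.26
  Jun: +$693.71 → -$3,116.55
  Jul: +$693.71 → -$2,422.84
  Aug: +$693.71 → -$1,729.13
  Sep: +$693.71 − $3,126.84 → -$4,162.26
  Oct: +$693.71 → -$3,468.55
  Nov: +$693.71 → -$2,774.84
  Dec: +$693.71 → -$2,081.13
  Jan: +$693.71 → -$1,387.42
  Feb: +$693.71 → -$693.71
  Mar: +$693.71 → $0.00
Lowest trial balance = -$4,503.97 (Apr)
Initial deposit = cushion − low point = $1,387.42 − (-$4,503.97) = $5,891.39

$5,891.39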